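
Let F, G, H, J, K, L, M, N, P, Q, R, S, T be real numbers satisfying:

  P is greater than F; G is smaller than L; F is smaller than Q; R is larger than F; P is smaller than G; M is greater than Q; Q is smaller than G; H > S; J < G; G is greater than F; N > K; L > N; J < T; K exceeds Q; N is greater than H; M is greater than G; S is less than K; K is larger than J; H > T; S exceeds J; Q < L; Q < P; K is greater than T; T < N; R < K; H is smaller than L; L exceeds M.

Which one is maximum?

L

J is not greatest since J < T; F is not greatest since F < G; T is not greatest since T < N; Q is not greatest since Q < M; R is not greatest since R < K; P is not greatest since P < G; G is not greatest since G < L; S is not greatest since S < H; K is not greatest since K < N; M is not greatest since M < L; H is not greatest since H < L; N is not greatest since N < L.
Only L has nothing above it, so L is the maximum.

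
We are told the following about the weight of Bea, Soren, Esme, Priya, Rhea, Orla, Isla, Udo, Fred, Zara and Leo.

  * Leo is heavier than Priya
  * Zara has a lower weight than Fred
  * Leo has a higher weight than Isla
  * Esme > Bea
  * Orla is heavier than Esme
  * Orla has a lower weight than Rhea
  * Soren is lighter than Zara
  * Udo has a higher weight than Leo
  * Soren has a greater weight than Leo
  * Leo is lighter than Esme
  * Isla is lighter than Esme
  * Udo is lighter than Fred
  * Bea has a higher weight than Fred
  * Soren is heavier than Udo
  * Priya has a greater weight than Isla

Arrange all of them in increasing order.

Nothing is placed below Isla, so it is least; from there Isla < Priya; Priya < Leo; Leo < Udo; Udo < Soren; Soren < Zara; Zara < Fred; Fred < Bea; Bea < Esme; Esme < Orla; Orla < Rhea, each given directly.

Isla < Priya < Leo < Udo < Soren < Zara < Fred < Bea < Esme < Orla < Rhea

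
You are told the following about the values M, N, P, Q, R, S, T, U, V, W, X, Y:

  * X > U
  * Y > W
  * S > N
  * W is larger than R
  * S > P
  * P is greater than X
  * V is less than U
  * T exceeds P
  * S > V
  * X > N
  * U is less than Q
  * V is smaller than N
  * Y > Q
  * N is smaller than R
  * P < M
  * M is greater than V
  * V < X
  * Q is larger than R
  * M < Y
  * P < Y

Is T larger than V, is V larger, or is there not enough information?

V < N and N < X give V < X.
Then X < P extends the chain to P.
Then P < T extends the chain to T.
So T is larger.

T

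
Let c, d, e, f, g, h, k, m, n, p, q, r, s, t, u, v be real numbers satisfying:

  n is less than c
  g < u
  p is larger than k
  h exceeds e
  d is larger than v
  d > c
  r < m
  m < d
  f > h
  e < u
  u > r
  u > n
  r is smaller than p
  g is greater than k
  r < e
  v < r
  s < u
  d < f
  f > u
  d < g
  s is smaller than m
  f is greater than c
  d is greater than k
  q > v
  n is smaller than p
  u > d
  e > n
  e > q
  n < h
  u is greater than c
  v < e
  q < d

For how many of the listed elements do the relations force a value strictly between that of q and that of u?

3

The relations place q below u. An element lies strictly between them when it is forced above q and also forced below u.
Above q: {d, e, g, h, f}. Below u: {v, n, s, c, k, r, m, d, e, g}.
Intersection: {d, e, g} — 3.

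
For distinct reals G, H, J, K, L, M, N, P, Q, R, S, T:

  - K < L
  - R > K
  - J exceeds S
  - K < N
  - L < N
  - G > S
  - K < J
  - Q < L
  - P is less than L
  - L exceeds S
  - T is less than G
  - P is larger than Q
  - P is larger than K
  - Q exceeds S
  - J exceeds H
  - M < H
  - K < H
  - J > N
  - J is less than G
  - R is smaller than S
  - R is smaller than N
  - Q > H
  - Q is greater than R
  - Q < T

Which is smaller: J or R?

R

R < S and S < Q give R < Q.
With Q < P: R < S < Q < P.
With P < L: R < S < Q < P < L.
Then L < N extends the chain to N.
With N < J: R < S < Q < P < L < N < J.
So R < J; R is the smaller of the two.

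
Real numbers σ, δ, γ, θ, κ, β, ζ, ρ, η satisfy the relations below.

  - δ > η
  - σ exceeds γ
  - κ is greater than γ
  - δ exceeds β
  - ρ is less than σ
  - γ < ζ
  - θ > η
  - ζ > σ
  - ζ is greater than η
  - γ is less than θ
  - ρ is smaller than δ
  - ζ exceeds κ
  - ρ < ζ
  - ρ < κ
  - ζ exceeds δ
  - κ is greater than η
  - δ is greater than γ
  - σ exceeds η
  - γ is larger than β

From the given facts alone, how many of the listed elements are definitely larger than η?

5

Directly above η: δ, θ, κ, σ, ζ.
No other element is forced above η by the given relations, so the count is 5.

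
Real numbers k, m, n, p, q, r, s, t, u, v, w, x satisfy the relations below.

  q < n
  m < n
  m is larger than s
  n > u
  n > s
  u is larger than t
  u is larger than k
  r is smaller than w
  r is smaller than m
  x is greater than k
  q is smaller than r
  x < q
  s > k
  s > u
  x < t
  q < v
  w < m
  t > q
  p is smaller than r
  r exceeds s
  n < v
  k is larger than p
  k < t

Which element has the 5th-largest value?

r

The consecutive relations fix a unique order: p < k < x < q < t < u < s < r < w < m < n < v.
The 5th largest is r.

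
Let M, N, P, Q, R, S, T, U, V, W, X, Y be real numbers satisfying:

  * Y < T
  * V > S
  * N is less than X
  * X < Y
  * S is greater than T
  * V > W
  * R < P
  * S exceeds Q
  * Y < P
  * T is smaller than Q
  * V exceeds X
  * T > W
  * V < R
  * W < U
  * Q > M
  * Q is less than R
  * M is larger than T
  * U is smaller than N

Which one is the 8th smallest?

Chaining the given pairs: W < U < N < X < Y < T < M < Q < S < V < R < P.
Counting 8 from the smallest end gives Q.

Q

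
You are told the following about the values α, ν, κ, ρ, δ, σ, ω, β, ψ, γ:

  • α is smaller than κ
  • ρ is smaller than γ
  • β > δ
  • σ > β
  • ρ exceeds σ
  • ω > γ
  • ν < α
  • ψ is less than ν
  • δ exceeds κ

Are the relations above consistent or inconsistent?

Every relation is compatible with ψ < ν < α < κ < δ < β < σ < ρ < γ < ω; the set is consistent.

consistent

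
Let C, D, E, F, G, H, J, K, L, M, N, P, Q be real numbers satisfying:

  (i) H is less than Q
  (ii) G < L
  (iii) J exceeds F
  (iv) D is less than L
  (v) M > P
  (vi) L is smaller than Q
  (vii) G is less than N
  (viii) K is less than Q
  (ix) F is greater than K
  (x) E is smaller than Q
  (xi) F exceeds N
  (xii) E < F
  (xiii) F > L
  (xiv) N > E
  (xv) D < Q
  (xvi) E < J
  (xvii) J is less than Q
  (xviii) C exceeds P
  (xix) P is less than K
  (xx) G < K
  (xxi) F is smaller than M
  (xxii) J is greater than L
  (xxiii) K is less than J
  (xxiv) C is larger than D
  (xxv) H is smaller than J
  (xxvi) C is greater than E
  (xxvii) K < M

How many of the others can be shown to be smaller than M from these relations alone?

8

Directly below M: P, K, F.
One step further: G, E, N, L (7 so far).
One step further: D (8 so far).
No other element is forced below M by the given relations, so the count is 8.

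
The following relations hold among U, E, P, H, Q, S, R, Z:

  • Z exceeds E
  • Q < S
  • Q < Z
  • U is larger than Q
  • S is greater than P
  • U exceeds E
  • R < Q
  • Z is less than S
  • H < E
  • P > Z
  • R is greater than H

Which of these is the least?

R is not least since H < R; Q is not least since R < Q; E is not least since H < E; Z is not least since Q < Z; P is not least since Z < P; S is not least since Z < S; U is not least since Q < U.
Only H has nothing below it, so H is the least.

H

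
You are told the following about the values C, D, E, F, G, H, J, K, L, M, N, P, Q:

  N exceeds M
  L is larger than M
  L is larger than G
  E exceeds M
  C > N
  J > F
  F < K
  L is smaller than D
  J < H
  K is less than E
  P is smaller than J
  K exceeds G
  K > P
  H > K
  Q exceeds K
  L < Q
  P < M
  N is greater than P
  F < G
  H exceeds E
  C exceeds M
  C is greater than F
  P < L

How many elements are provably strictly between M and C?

1

Chaining upward from M reaches: L, D, E, N, H, Q.
Chaining downward from C reaches: F, P, N.
Strictly between M and C are those in both lists: N — 1 element.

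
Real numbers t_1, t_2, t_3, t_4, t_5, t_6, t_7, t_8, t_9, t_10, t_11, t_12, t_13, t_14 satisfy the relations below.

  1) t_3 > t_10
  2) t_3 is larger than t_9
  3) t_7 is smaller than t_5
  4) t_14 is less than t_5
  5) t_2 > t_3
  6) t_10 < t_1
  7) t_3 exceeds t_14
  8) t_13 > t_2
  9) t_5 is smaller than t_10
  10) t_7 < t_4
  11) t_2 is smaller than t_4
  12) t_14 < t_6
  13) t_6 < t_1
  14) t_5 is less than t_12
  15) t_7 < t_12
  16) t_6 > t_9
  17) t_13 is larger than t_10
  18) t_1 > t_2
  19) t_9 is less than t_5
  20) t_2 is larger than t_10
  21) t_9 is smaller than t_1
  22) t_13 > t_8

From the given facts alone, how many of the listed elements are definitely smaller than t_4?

Directly below t_4: t_7, t_2.
One step further: t_10, t_3 (4 so far).
One step further: t_14, t_9, t_5 (7 so far).
Nothing else is reachable below t_4; 7 in all.

7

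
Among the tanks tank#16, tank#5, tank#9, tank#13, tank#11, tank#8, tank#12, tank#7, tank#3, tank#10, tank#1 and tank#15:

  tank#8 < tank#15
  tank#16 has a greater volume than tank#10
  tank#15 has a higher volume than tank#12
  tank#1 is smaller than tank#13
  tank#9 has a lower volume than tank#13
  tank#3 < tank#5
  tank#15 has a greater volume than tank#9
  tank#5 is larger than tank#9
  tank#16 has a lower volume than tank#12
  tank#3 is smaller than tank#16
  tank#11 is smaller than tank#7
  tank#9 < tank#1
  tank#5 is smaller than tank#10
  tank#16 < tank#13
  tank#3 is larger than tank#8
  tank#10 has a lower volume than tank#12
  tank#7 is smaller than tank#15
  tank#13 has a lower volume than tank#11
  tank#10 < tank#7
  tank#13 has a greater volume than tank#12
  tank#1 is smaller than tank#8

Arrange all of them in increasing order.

tank#9 < tank#1 < tank#8 < tank#3 < tank#5 < tank#10 < tank#16 < tank#12 < tank#13 < tank#11 < tank#7 < tank#15

Nothing is placed below tank#9, so it is least; from there tank#9 < tank#1; tank#1 < tank#8; tank#8 < tank#3; tank#3 < tank#5; tank#5 < tank#10; tank#10 < tank#16; tank#16 < tank#12; tank#12 < tank#13; tank#13 < tank#11; tank#11 < tank#7; tank#7 < tank#15, each given directly.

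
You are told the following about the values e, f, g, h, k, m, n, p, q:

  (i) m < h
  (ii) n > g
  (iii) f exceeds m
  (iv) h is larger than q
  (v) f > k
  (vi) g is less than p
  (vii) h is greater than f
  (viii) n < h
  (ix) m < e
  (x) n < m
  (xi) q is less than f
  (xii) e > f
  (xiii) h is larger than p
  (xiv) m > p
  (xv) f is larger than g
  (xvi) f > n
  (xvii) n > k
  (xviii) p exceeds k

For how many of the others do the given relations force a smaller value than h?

From h the given relations immediately reach q, p, n, m, f.
From those, k, g — 7 in total.
Nothing else is reachable below h; 7 in all.

7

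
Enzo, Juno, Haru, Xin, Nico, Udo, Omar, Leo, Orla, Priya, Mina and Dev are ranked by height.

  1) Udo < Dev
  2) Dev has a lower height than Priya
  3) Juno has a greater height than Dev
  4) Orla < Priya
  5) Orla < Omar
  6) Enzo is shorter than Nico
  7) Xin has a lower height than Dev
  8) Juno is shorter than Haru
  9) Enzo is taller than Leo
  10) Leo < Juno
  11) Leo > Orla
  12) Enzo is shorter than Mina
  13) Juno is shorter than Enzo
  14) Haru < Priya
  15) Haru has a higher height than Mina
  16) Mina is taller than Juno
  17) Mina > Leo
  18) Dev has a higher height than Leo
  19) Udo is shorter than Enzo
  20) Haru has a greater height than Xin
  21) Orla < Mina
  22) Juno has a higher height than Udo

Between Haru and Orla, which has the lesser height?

Orla < Leo and Leo < Dev give Orla < Dev.
With Dev < Juno: Orla < Leo < Dev < Juno.
With Juno < Enzo: Orla < Leo < Dev < Juno < Enzo.
Then Enzo < Mina extends the chain to Mina.
With Mina < Haru: Orla < Leo < Dev < Juno < Enzo < Mina < Haru.
So Orla < Haru; Orla is the shorter of the two.

Orla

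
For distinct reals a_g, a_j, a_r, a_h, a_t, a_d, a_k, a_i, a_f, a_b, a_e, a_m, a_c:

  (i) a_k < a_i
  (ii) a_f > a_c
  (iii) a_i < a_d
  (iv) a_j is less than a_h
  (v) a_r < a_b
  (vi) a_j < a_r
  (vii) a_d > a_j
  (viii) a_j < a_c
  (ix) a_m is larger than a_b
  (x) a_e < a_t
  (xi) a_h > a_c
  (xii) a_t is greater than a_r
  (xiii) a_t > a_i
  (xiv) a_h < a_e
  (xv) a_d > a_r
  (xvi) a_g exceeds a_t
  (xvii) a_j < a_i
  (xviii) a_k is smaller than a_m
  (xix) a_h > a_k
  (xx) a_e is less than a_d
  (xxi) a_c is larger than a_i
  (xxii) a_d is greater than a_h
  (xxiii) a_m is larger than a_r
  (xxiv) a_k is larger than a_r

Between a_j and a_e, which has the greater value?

The relevant relations are a_j < a_r; a_r < a_k; a_k < a_i; a_i < a_c; a_c < a_h; a_h < a_e.
Chaining these gives a_j < a_r < a_k < a_i < a_c < a_h < a_e.
So a_j < a_e; a_e is the larger of the two.

a_e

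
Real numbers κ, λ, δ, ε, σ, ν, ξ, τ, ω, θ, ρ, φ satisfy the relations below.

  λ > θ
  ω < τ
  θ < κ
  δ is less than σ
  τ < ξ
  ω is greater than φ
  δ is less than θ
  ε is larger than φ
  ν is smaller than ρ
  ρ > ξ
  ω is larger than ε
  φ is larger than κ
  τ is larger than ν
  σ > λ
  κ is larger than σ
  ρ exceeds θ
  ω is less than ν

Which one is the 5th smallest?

Piecing the relations together gives one ordering: δ < θ < λ < σ < κ < φ < ε < ω < ν < τ < ξ < ρ.
The 5th smallest is κ.

κ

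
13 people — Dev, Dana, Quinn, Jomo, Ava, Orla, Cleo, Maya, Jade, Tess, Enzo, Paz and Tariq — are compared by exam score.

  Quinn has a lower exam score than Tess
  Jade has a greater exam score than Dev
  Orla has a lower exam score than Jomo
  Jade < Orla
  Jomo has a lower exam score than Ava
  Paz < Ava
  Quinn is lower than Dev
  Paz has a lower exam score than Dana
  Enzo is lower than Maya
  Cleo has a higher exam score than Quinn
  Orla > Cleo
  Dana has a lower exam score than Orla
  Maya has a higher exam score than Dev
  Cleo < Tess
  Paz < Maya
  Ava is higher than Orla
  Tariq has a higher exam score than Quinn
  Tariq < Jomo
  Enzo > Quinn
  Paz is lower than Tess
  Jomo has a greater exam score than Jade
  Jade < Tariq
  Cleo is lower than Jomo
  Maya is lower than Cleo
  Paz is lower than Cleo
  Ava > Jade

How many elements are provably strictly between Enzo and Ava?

4

Chaining upward from Enzo reaches: Maya, Cleo, Orla, Tess, Jomo.
Chaining downward from Ava reaches: Quinn, Dev, Paz, Jade, Dana, Maya, Cleo, Orla, Tariq, Jomo.
Strictly between Enzo and Ava are those in both lists: Maya, Cleo, Orla, Jomo — 4 elements.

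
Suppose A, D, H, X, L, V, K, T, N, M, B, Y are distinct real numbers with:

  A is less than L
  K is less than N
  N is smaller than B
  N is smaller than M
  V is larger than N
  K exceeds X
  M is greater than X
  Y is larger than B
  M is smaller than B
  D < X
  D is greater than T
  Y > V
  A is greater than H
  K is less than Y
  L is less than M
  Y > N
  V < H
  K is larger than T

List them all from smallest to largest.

T < D < X < K < N < V < H < A < L < M < B < Y

Each adjacent pair is fixed by a given relation: T < D; D < X; X < K; K < N; N < V; V < H; H < A; A < L; L < M; M < B; B < Y. Chaining them end to end gives the full order.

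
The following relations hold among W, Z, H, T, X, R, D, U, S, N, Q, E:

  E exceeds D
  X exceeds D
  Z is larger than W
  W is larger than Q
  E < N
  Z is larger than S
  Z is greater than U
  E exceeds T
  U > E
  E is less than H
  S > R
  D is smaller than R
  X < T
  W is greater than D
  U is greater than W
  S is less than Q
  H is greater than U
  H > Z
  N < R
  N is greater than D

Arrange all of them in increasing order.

D < X < T < E < N < R < S < Q < W < U < Z < H

Each adjacent pair is fixed by a given relation: D < X; X < T; T < E; E < N; N < R; R < S; S < Q; Q < W; W < U; U < Z; Z < H. Chaining them end to end gives the full order.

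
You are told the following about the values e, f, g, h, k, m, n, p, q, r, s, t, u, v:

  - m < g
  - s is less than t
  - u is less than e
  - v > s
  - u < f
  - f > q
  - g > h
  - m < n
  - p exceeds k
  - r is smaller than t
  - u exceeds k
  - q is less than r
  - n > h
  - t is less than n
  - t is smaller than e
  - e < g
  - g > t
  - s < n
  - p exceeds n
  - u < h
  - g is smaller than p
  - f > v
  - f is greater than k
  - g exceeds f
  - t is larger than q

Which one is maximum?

p

Chaining downward from p: directly below it, k, n, g; then s, f, t, h, e, m; then q, v, u, r.
That covers every other element, and nothing is given above p, so p is the maximum.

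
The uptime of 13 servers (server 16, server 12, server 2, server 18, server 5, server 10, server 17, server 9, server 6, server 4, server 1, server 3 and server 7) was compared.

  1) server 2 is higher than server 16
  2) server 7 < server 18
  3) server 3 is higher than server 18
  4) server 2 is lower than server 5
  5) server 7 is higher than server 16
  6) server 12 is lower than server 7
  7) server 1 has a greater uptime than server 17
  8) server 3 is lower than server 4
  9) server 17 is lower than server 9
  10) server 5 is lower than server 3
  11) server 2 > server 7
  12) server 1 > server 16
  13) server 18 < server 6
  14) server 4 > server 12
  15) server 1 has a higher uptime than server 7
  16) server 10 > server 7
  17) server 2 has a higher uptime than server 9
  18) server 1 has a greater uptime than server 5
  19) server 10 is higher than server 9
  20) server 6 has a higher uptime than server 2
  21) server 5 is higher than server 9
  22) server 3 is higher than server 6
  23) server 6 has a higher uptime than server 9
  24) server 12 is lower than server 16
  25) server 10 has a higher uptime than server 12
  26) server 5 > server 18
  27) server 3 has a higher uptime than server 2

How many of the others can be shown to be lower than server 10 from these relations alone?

From server 10 the given relations immediately reach server 12, server 7, server 9.
From those, server 17, server 16 — 5 in total.
Nothing else is reachable below server 10; 5 in all.

5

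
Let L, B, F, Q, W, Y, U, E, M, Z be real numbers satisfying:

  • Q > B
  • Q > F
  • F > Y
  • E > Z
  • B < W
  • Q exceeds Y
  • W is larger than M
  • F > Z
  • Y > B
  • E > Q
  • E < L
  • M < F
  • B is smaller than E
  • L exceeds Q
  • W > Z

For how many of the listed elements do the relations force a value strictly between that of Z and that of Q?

Chaining upward from Z reaches: F, E, L, W.
Chaining downward from Q reaches: B, Y, M, F.
Strictly between Z and Q are those in both lists: F — 1 element.

1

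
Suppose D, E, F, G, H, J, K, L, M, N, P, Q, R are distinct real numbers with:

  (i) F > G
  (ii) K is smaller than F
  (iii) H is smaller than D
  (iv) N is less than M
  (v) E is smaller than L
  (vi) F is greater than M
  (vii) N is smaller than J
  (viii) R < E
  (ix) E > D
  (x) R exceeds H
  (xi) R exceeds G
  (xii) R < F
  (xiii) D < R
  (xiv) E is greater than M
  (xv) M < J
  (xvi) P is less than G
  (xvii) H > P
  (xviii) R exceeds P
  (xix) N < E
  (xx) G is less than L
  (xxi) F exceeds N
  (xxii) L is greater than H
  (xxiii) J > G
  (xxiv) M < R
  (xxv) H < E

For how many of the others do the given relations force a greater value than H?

The elements the relations force above H are D, R, E, F, L — no chain reaches any other.
That is 5.

5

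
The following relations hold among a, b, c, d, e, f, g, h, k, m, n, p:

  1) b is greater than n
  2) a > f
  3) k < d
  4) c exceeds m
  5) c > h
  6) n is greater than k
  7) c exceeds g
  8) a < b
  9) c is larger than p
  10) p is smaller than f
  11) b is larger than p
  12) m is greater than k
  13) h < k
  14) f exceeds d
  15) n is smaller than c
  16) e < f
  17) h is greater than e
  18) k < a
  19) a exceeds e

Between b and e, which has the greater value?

Link the given pairs in sequence: e < h; h < k; k < d; d < f; f < a; a < b.
Chaining these gives e < h < k < d < f < a < b.
So e < b; b is the larger of the two.

b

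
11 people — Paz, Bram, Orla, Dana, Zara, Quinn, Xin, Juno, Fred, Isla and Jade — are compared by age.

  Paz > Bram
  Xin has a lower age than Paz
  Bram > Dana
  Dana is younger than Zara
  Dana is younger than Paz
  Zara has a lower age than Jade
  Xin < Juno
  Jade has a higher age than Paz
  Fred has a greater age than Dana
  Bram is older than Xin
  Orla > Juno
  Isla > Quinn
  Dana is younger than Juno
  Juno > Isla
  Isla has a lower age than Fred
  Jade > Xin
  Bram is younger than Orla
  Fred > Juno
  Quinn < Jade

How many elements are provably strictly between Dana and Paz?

The relations place Dana below Paz. An element lies strictly between them when it is forced above Dana and also forced below Paz.
Above Dana: {Zara, Bram, Juno, Jade, Fred, Orla}. Below Paz: {Xin, Bram}.
Intersection: {Bram} — 1.

1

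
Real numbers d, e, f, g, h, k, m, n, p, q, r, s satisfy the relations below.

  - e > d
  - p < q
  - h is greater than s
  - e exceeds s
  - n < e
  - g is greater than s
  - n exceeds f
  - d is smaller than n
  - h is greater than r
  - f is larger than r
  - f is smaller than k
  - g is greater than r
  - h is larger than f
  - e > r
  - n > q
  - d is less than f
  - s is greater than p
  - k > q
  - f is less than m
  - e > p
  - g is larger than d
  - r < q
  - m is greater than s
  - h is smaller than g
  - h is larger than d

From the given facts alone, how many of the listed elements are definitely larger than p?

8

From p the given relations immediately reach q, s, e.
From those, n, k, m, h, g — 8 in total.
No other element is forced above p by the given relations, so the count is 8.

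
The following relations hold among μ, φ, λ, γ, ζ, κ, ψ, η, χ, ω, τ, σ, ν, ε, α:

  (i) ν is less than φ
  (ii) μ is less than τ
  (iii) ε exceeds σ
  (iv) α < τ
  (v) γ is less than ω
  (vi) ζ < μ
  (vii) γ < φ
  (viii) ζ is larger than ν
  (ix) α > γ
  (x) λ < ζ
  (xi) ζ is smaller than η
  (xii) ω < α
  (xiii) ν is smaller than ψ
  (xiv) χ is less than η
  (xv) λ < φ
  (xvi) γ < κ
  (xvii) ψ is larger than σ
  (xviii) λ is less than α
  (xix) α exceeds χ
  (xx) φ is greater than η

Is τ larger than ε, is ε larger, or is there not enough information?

undetermined

Following every chain through ε: below ε we get σ.
τ is not reached, and no chain runs the other way from τ to ε.
So the given relations leave the order of ε and τ undetermined.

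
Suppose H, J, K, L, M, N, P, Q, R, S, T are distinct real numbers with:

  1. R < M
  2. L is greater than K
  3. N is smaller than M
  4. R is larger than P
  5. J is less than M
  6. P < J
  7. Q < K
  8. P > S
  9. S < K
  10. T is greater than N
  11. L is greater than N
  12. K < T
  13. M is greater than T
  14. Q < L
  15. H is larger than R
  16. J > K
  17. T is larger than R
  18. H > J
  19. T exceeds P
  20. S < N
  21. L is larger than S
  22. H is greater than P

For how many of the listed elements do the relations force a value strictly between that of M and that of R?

Chaining upward from R reaches: T, H.
Chaining downward from M reaches: S, N, P, Q, K, J, T.
Strictly between R and M are those in both lists: T — 1 element.

1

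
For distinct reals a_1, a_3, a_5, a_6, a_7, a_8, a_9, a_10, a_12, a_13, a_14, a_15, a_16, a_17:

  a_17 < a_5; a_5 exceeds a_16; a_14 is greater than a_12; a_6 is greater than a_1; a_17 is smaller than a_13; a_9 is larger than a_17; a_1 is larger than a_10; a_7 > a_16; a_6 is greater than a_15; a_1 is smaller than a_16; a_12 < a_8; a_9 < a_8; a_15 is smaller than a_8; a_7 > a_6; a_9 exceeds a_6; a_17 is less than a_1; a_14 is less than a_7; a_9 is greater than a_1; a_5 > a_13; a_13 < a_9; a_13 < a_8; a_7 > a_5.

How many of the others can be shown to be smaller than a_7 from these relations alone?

From a_7 the given relations immediately reach a_16, a_6, a_14, a_5.
From those, a_17, a_13, a_15, a_1, a_12 — 9 in total.
From those, a_10 — 10 in total.
Nothing else is reachable below a_7; 10 in all.

10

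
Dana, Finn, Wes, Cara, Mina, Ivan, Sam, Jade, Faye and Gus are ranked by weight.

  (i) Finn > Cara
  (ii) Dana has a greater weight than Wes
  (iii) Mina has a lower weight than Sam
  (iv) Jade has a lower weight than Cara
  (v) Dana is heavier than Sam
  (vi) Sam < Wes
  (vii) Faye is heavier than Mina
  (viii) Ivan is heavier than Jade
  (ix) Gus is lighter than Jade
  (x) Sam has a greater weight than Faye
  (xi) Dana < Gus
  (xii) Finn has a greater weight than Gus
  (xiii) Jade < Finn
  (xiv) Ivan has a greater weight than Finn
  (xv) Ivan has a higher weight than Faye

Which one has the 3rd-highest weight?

Piecing the relations together gives one ordering: Mina < Faye < Sam < Wes < Dana < Gus < Jade < Cara < Finn < Ivan.
The 3rd largest is Cara.

Cara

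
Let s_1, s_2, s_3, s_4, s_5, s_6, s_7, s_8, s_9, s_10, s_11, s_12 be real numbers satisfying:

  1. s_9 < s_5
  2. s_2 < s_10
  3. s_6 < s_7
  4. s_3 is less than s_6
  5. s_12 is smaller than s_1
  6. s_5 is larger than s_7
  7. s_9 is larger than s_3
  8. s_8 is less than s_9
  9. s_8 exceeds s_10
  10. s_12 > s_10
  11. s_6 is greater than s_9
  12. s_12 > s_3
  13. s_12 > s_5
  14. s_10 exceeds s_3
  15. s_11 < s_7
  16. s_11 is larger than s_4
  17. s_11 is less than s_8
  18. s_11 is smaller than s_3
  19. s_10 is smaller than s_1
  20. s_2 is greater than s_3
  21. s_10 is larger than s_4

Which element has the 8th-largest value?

s_10

Piecing the relations together gives one ordering: s_4 < s_11 < s_3 < s_2 < s_10 < s_8 < s_9 < s_6 < s_7 < s_5 < s_12 < s_1.
Counting 8 from the largest end gives s_10.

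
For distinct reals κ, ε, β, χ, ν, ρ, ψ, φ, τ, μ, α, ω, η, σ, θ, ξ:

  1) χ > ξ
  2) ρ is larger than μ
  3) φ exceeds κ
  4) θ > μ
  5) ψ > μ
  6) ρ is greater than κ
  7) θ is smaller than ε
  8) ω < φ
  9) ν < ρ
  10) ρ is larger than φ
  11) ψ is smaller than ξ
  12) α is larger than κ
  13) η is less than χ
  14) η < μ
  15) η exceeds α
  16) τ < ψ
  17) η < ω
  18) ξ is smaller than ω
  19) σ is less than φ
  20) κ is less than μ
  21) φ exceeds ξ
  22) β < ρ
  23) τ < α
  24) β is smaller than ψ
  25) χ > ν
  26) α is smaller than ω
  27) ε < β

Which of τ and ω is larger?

ω

Link the given pairs in sequence: τ < α; α < η; η < μ; μ < θ; θ < ε; ε < β; β < ψ; ψ < ξ; ξ < ω.
Together: τ < α < η < μ < θ < ε < β < ψ < ξ < ω.
So τ < ω; ω is the larger of the two.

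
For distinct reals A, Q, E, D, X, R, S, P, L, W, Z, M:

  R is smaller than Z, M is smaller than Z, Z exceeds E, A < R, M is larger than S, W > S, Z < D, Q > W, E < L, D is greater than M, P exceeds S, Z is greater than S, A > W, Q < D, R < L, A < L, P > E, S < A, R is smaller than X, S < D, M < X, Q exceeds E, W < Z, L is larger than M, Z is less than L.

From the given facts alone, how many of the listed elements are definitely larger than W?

7

The elements the relations force above W are A, R, X, Z, Q, D, L — no chain reaches any other.
That is 7.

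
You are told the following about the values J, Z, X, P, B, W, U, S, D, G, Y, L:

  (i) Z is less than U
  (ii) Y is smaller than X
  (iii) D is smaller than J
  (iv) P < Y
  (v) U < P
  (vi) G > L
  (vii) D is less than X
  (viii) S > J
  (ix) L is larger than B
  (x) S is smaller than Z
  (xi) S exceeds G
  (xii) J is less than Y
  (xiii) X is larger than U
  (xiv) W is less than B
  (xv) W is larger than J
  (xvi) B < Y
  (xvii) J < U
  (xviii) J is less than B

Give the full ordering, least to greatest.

Each adjacent pair is fixed by a given relation: D < J; J < W; W < B; B < L; L < G; G < S; S < Z; Z < U; U < P; P < Y; Y < X. Chaining them end to end gives the full order.

D < J < W < B < L < G < S < Z < U < P < Y < X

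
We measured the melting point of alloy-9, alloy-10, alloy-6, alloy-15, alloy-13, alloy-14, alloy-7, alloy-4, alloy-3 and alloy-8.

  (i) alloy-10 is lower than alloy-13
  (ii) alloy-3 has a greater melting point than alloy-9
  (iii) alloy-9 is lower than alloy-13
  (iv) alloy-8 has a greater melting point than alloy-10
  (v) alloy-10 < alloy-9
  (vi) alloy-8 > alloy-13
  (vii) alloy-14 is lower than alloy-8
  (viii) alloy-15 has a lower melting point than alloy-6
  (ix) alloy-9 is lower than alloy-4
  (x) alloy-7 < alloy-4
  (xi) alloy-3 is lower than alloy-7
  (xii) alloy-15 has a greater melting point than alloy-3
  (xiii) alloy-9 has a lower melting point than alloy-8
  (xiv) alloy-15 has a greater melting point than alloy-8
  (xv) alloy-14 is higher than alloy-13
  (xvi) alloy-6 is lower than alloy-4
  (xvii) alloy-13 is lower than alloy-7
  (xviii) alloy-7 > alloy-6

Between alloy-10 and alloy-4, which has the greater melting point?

Link the given pairs in sequence: alloy-10 < alloy-13; alloy-13 < alloy-14; alloy-14 < alloy-8; alloy-8 < alloy-15; alloy-15 < alloy-6; alloy-6 < alloy-7; alloy-7 < alloy-4.
Chaining these gives alloy-10 < alloy-13 < alloy-14 < alloy-8 < alloy-15 < alloy-6 < alloy-7 < alloy-4.
So alloy-10 < alloy-4; alloy-4 is the higher of the two.

alloy-4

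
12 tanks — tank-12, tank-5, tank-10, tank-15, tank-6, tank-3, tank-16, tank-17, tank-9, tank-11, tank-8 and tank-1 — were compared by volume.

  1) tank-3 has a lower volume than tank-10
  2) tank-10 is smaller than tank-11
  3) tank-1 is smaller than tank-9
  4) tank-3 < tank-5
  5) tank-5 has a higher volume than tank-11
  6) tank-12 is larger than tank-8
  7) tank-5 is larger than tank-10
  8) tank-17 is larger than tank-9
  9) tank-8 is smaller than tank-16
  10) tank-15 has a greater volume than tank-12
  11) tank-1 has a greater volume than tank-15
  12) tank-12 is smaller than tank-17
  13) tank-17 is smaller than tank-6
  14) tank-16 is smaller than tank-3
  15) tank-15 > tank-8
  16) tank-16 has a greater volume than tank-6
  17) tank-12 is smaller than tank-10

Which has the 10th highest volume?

tank-15

Piecing the relations together gives one ordering: tank-8 < tank-12 < tank-15 < tank-1 < tank-9 < tank-17 < tank-6 < tank-16 < tank-3 < tank-10 < tank-11 < tank-5.
Counting 10 from the largest end gives tank-15.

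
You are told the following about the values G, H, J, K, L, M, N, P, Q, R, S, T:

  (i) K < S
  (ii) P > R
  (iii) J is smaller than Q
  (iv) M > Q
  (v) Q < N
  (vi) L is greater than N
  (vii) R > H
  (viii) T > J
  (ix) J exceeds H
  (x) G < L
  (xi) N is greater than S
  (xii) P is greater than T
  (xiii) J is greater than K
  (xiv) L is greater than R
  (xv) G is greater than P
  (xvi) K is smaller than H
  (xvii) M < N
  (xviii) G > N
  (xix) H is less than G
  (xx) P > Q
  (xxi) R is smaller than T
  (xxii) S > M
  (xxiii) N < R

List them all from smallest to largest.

Nothing is placed below K, so it is least; from there K < H; H < J; J < Q; Q < M; M < S; S < N; N < R; R < T; T < P; P < G; G < L, each given directly.

K < H < J < Q < M < S < N < R < T < P < G < L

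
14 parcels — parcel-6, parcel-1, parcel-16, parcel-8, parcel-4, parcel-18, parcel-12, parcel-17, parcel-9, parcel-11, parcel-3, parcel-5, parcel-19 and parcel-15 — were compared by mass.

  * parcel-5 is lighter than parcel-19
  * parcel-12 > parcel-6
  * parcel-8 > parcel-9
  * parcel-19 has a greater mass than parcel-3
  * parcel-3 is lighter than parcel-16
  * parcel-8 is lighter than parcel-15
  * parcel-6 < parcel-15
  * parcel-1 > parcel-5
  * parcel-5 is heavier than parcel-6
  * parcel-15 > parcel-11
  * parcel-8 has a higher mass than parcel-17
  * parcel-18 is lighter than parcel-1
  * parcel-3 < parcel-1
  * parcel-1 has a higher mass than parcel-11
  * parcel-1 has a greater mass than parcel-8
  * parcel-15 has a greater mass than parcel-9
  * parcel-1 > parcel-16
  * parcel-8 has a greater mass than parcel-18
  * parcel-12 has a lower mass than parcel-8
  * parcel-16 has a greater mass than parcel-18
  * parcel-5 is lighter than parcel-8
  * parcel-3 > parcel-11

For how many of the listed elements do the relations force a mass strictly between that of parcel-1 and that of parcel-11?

2

Chaining upward from parcel-11 reaches: parcel-3, parcel-19, parcel-15, parcel-16.
Chaining downward from parcel-1 reaches: parcel-3, parcel-17, parcel-6, parcel-9, parcel-12, parcel-5, parcel-18, parcel-8, parcel-16.
Strictly between parcel-11 and parcel-1 are those in both lists: parcel-3, parcel-16 — 2 elements.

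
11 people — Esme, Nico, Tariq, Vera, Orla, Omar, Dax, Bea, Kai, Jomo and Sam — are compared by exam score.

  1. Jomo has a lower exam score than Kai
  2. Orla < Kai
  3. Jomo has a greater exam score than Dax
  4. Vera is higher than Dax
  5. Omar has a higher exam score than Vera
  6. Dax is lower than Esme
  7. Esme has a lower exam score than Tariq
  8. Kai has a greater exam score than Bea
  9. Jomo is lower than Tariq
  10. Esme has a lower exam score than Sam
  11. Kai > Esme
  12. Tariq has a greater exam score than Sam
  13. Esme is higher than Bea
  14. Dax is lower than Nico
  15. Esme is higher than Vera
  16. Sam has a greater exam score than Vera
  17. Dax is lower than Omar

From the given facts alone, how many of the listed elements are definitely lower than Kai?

6

Directly below Kai: Orla, Bea, Jomo, Esme.
One step further: Dax, Vera (6 so far).
No other element is forced below Kai by the given relations, so the count is 6.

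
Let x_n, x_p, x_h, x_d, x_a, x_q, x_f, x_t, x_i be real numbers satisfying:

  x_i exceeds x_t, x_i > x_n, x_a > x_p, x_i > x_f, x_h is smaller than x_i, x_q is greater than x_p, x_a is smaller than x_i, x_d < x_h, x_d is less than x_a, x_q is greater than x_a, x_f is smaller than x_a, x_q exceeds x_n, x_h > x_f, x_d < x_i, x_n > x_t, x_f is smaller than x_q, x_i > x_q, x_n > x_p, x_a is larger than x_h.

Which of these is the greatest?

x_i

Chaining downward from x_i: directly below it, x_d, x_t, x_n, x_f, x_h, x_a, x_q; then x_p.
That covers every other element, and nothing is given above x_i, so x_i is the greatest.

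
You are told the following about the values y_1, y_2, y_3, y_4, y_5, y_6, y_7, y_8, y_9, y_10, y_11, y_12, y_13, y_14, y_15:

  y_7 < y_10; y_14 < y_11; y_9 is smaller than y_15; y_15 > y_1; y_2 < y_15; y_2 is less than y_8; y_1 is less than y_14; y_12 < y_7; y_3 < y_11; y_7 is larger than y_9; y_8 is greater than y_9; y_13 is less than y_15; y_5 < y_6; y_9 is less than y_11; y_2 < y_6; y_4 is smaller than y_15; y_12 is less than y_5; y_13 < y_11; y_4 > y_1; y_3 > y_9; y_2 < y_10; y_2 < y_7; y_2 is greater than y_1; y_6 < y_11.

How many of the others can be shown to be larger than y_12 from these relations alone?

5

The elements the relations force above y_12 are y_5, y_6, y_11, y_7, y_10 — no chain reaches any other.
That is 5.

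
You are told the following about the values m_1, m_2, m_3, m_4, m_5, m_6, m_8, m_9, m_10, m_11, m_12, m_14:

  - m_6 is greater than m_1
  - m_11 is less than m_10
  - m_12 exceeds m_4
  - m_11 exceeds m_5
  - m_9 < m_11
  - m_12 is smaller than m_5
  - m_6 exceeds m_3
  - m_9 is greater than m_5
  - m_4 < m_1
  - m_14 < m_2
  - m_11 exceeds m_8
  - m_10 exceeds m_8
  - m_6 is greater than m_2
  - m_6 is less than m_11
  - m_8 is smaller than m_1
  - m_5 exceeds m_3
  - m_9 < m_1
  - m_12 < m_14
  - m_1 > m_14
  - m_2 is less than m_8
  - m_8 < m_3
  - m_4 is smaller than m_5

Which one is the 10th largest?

Piecing the relations together gives one ordering: m_4 < m_12 < m_14 < m_2 < m_8 < m_3 < m_5 < m_9 < m_1 < m_6 < m_11 < m_10.
Counting 10 from the largest end gives m_14.

m_14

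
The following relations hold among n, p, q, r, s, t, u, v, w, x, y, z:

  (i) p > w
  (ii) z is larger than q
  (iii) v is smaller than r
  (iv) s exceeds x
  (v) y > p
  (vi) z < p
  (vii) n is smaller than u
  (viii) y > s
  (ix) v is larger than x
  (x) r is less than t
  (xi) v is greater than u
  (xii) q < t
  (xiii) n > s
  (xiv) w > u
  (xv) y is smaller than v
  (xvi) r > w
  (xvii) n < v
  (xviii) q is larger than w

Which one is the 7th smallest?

Piecing the relations together gives one ordering: x < s < n < u < w < q < z < p < y < v < r < t.
Counting 7 from the smallest end gives z.

z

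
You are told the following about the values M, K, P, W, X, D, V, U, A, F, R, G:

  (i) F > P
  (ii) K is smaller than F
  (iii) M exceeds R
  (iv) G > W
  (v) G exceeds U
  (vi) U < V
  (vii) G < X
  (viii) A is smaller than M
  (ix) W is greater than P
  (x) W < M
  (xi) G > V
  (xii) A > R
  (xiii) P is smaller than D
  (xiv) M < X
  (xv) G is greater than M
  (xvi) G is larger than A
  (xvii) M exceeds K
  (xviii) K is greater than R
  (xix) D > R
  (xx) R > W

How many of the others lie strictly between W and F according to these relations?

2

Chaining upward from W reaches: R, D, A, K, M, G, X.
Chaining downward from F reaches: P, R, K.
Strictly between W and F are those in both lists: R, K — 2 elements.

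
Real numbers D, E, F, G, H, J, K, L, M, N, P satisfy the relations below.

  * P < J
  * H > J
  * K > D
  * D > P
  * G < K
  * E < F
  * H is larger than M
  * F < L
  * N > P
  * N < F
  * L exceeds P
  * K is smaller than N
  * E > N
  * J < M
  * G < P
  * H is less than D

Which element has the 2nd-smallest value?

P

Piecing the relations together gives one ordering: G < P < J < M < H < D < K < N < E < F < L.
Counting 2 from the smallest end gives P.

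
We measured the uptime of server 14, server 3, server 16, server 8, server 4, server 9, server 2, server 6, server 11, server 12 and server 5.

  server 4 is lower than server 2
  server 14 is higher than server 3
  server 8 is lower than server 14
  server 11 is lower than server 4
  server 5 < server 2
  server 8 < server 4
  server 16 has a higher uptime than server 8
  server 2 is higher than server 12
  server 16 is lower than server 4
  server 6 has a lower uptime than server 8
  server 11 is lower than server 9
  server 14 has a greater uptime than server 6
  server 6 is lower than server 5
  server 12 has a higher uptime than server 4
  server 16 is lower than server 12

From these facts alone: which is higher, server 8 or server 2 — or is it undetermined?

server 2

server 8 < server 16 and server 16 < server 4 give server 8 < server 4.
Then server 4 < server 12 extends the chain to server 12.
With server 12 < server 2: server 8 < server 16 < server 4 < server 12 < server 2.
So server 2 is higher.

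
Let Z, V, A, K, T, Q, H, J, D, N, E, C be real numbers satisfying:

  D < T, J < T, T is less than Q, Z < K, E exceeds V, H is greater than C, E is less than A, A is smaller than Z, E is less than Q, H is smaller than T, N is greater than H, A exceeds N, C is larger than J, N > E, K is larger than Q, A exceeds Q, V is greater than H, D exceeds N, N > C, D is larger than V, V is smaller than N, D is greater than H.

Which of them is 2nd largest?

Piecing the relations together gives one ordering: J < C < H < V < E < N < D < T < Q < A < Z < K.
Counting 2 from the largest end gives Z.

Z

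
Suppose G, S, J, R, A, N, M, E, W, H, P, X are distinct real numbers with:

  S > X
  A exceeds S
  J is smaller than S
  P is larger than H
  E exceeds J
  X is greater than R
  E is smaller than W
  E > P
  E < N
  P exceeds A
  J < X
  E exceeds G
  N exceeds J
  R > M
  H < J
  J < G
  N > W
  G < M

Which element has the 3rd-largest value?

Chaining the given pairs: H < J < G < M < R < X < S < A < P < E < W < N.
Counting 3 from the largest end gives E.

E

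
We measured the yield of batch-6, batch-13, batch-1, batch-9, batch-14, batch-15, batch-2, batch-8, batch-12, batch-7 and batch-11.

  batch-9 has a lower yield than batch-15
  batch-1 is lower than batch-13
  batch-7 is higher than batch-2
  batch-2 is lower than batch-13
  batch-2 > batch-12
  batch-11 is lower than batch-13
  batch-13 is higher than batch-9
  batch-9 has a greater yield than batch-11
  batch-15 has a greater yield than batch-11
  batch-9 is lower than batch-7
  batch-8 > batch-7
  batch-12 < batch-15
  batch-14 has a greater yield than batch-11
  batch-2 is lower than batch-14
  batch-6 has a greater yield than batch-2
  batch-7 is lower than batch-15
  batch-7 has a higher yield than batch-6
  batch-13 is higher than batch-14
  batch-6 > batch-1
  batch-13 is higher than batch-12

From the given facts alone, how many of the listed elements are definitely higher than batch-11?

Directly above batch-11: batch-9, batch-14, batch-15, batch-13.
One step further: batch-7 (5 so far).
One step further: batch-8 (6 so far).
No other element is forced above batch-11 by the given relations, so the count is 6.

6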